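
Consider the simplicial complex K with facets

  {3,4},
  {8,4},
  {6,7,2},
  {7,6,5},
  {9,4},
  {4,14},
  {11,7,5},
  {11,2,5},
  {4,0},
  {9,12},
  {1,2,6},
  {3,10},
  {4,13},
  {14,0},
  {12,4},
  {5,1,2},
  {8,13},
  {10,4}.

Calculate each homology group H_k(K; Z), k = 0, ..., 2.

We work with the vertex ordering 0 < 1 < 2 < 3 < 4 < 5 < 6 < 7 < 8 < 9 < 10 < 11 < 12 < 13 < 14. The simplices of K, each written with vertices in increasing order, are:

  0-simplices (15): [0], [1], [2], [3], [4], [5], [6], [7], [8], [9], [10], [11], [12], [13], [14]
  1-simplices (24): (24 of them)
  2-simplices (6): [1,2,5], [1,2,6], [2,5,11], [2,6,7], [5,6,7], [5,7,11]

so the chain groups are C_0 ≅ Z^15, C_1 ≅ Z^24, C_2 ≅ Z^6.

∂_1: C_1 → C_0 sends each edge [p,q] (with p < q) to q − p. For instance
  ∂[5,6] = [6] − [5].
This gives a 15×24 integer matrix of rank 13; reducing to Smith normal form yields diagonal entries (1,1,1,1,1,1,1,1,1,1,1,1,1).

The boundary map ∂_2: C_2 → C_1 acts by ∂[p,q,r] = [q,r] − [p,r] + [p,q]. For instance
  ∂[2,6,7] = [6,7] − [2,7] + [2,6],
  ∂[5,6,7] = [6,7] − [5,7] + [5,6].
This gives a 24×6 integer matrix of rank 6; reducing to Smith normal form yields diagonal entries (1,1,1,1,1,1).

Computing H_k = (kernel of ∂_k) / (image of ∂_{k+1}):

  H_0: rank C_0 − rank ∂_1 = 15 − 13 = 2, and the invariant factors of ∂_1 are all 1, so H_0 ≅ Z^2.
  H_1: rank ker ∂_1 − rank ∂_2 = (24 − 13) − 6 = 5, and the invariant factors of ∂_2 are all 1, so H_1 ≅ Z^5.
  H_2: rank ker ∂_2 − rank ∂_3 = (6 − 6) − 0 = 0, and there is no ∂_3, so H_2 ≅ 0.

(K is a triangulation of the disjoint union of the cylinder S^1 x I and a wedge of 4 circles.)

H_0 ≅ Z^2,  H_1 ≅ Z^5,  H_2 = 0.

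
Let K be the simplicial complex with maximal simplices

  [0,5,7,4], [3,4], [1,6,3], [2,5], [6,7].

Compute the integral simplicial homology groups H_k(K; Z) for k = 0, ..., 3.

H_0 ≅ Z,  H_1 ≅ Z,  H_2 = 0,  H_3 = 0.

Order the vertices as 0 < 1 < 2 < 3 < 4 < 5 < 6 < 7. Listing each simplex with vertices in this order, K has dimension 3 with simplices:

  0-simplices (8): [0], [1], [2], [3], [4], [5], [6], [7]
  1-simplices (12): [0,4], [0,5], [0,7], [1,3], [1,6], [2,5], [3,4], [3,6], [4,5], [4,7], [5,7], [6,7]
  2-simplices (5): [0,4,5], [0,4,7], [0,5,7], [1,3,6], [4,5,7]
  3-simplices (1): [0,4,5,7]

Hence C_0 ≅ Z^8, C_1 ≅ Z^12, C_2 ≅ Z^5, C_3 ≅ Z^1.

Boundary ∂_1: C_1 → C_0 sends each edge [p,q] (with p < q) to q − p. For instance
  ∂[6,7] = [7] − [6].
The 8×12 boundary matrix has rank 7 and Smith normal form diag(1,1,1,1,1,1,1).

The boundary map ∂_2: C_2 → C_1 sends each 2-simplex [p,q,r] to [q,r] − [p,r] + [p,q]. For instance
  ∂[1,3,6] = [3,6] − [1,6] + [1,3],
  ∂[0,5,7] = [5,7] − [0,7] + [0,5].
The resulting 12×5 matrix has rank 4, and its Smith normal form has invariant factors (1,1,1,1).

∂_3: C_3 → C_2 sends each 3-simplex σ to the alternating sum Σ_i (−1)^i (σ with its i-th vertex removed). For instance
  ∂[0,4,5,7] = [4,5,7] − [0,5,7] + [0,4,7] − [0,4,5].
This gives a 5×1 integer matrix of rank 1; reducing to Smith normal form yields diagonal entries (1).

Computing H_k = (kernel of ∂_k) / (image of ∂_{k+1}):

  H_0: rank C_0 − rank ∂_1 = 8 − 7 = 1, and the invariant factors of ∂_1 are all 1, so H_0 ≅ Z.
  H_1: rank ker ∂_1 − rank ∂_2 = (12 − 7) − 4 = 1, and the invariant factors of ∂_2 are all 1, so H_1 ≅ Z.
  H_2: rank ker ∂_2 − rank ∂_3 = (5 − 4) − 1 = 0, and the invariant factors of ∂_3 are all 1, so H_2 ≅ 0.
  H_3: rank ker ∂_3 − rank ∂_4 = (1 − 1) − 0 = 0, and there is no ∂_4, so H_3 ≅ 0.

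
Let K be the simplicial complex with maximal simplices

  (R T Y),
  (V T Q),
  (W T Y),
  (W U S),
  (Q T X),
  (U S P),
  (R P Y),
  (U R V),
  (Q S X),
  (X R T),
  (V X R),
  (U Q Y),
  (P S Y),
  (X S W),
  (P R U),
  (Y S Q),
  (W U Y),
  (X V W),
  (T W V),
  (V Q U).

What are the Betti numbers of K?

Fix the vertex order P < Q < R < S < T < U < V < W < X < Y and write every simplex with vertices in increasing order. Then dim K = 2 and the simplices of K are:

  0-simplices (10): P, Q, R, S, T, U, V, W, X, Y
  1-simplices (30): PR, PS, PU, PY, QS, QT, QU, QV, QX, QY, RT, RU, RV, RX, RY, SU, SW, SX, SY, TV, TW, TX, TY, UV, UW, UY, VW, VX, WX, WY
  2-simplices (20): PRU, PRY, PSU, PSY, QSX, QSY, QTV, QTX, QUV, QUY, RTX, RTY, RUV, RVX, SUW, SWX, TVW, TWY, UWY, VWX

so the chain groups are C_0 ≅ Z^10, C_1 ≅ Z^30, C_2 ≅ Z^20.

∂_1: C_1 → C_0 maps an edge to its endpoints' difference, ∂[p,q] = q − p. For instance
  ∂PS = S − P.
As a 10×30 matrix over Z this has rank 9, with invariant factors (1,1,1,1,1,1,1,1,1).

Boundary ∂_2: C_2 → C_1 sends each 2-simplex [p,q,r] to [q,r] − [p,r] + [p,q]. For instance
  ∂UWY = WY − UY + UW,
  ∂RUV = UV − RV + RU.
As a 30×20 matrix over Z this has rank 20, with invariant factors (1,1,1,1,1,1,1,1,1,1,1,1,1,1,1,1,1,1,1,2).

Reading off H_k = ker ∂_k / im ∂_{k+1}:

  H_0: rank C_0 − rank ∂_1 = 10 − 9 = 1, and the invariant factors of ∂_1 are all 1, so H_0 = Z.
  H_1: rank ker ∂_1 − rank ∂_2 = (30 − 9) − 20 = 1, and ∂_2 has invariant factor 2 > 1, so H_1 = Z ⊕ Z/2.
  H_2: rank ker ∂_2 − rank ∂_3 = (20 − 20) − 0 = 0, and there is no ∂_3, so H_2 = 0.

Hence the Betti numbers are b_0 = 1, b_1 = 1, b_2 = 0.

b_0 = 1, b_1 = 1, b_2 = 0.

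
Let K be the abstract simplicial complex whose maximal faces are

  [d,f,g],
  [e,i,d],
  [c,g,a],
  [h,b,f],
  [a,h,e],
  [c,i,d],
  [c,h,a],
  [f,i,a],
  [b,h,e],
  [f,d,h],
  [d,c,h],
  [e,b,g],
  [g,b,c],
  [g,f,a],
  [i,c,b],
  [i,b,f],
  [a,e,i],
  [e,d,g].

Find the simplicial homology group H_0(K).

H_0 = Z.

Take the total order a < b < c < d < e < f < g < h < i on the vertex set. Then K (dimension 2) consists of the simplices:

  0-simplices (9): a, b, c, d, e, f, g, h, i
  1-simplices (27): ac, ae, af, ag, ah, ai, bc, be, bf, bg, bh, bi, cd, cg, ch, ci, de, df, dg, dh, di, eg, eh, ei, fg, fh, fi
  2-simplices (18): acg, ach, aeh, aei, afg, afi, bcg, bci, beg, beh, bfh, bfi, cdh, cdi, deg, dei, dfg, dfh

Hence C_0 ≅ Z^9, C_1 ≅ Z^27, C_2 ≅ Z^18.

Boundary ∂_1: C_1 → C_0 is given by ∂[p,q] = [q] − [p]. For instance
  ∂ei = i − e.
The resulting 9×27 matrix has rank 8, and its Smith normal form has invariant factors (1,1,1,1,1,1,1,1).

Boundary ∂_2: C_2 → C_1 sends each 2-simplex [p,q,r] to [q,r] − [p,r] + [p,q]. For instance
  ∂ach = ch − ah + ac,
  ∂dfh = fh − dh + df.
The resulting 27×18 matrix has rank 17, and its Smith normal form has invariant factors (1,1,1,1,1,1,1,1,1,1,1,1,1,1,1,1,1).

Computing H_k = (kernel of ∂_k) / (image of ∂_{k+1}):

  H_0: rank C_0 − rank ∂_1 = 9 − 8 = 1, and the invariant factors of ∂_1 are all 1, so H_0 = Z.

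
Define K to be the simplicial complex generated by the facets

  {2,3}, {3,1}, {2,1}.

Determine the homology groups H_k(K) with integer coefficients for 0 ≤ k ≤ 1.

H_0 ≅ Z,  H_1 ≅ Z.

Take the total order 1 < 2 < 3 on the vertex set. Then K (dimension 1) consists of the simplices:

  0-simplices (3): [1], [2], [3]
  1-simplices (3): [1,2], [1,3], [2,3]

so the chain groups are C_0 ≅ Z^3, C_1 ≅ Z^3.

∂_1: C_1 → C_0 maps an edge to its endpoints' difference, ∂[p,q] = q − p.
As a 3×3 matrix over Z this has rank 2, with invariant factors (1,1).

Now H_k = ker ∂_k / im ∂_{k+1}, so:

  H_0: rank C_0 − rank ∂_1 = 3 − 2 = 1, and the invariant factors of ∂_1 are all 1, so H_0 = Z.
  H_1: rank ker ∂_1 − rank ∂_2 = (3 − 2) − 0 = 1, and there is no ∂_2, so H_1 = Z.

(K is a triangulation of the circle S^1.)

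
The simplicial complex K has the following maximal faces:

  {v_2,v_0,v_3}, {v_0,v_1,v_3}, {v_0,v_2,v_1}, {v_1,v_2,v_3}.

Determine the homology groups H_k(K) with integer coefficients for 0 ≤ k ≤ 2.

Order the vertices as v_0 < v_1 < v_2 < v_3. Listing each simplex with vertices in this order, K has dimension 2 with simplices:

  0-simplices (4): [v_0], [v_1], [v_2], [v_3]
  1-simplices (6): [v_0,v_1], [v_0,v_2], [v_0,v_3], [v_1,v_2], [v_1,v_3], [v_2,v_3]
  2-simplices (4): [v_0,v_1,v_2], [v_0,v_1,v_3], [v_0,v_2,v_3], [v_1,v_2,v_3]

giving chain groups C_0 ≅ Z^4, C_1 ≅ Z^6, C_2 ≅ Z^4.

Boundary ∂_1: C_1 → C_0 maps an edge to its endpoints' difference, ∂[p,q] = q − p.
The 4×6 boundary matrix has rank 3 and Smith normal form diag(1,1,1).

Boundary ∂_2: C_2 → C_1 maps a triangle to the signed sum of its edges. For instance
  ∂[v_0,v_2,v_3] = [v_2,v_3] − [v_0,v_3] + [v_0,v_2],
  ∂[v_1,v_2,v_3] = [v_2,v_3] − [v_1,v_3] + [v_1,v_2].
As a 6×4 matrix over Z this has rank 3, with invariant factors (1,1,1).

Now H_k = ker ∂_k / im ∂_{k+1}, so:

  H_0: rank C_0 − rank ∂_1 = 4 − 3 = 1, and the invariant factors of ∂_1 are all 1, so H_0 ≅ Z.
  H_1: rank ker ∂_1 − rank ∂_2 = (6 − 3) − 3 = 0, and the invariant factors of ∂_2 are all 1, so H_1 ≅ 0.
  H_2: rank ker ∂_2 − rank ∂_3 = (4 − 3) − 0 = 1, and there is no ∂_3, so H_2 ≅ Z.

As a check, the Euler characteristic is 4 − 6 + 4 = 2, which agrees with 1 − 0 + 1 = 2.
(K is a triangulation of the 2-sphere S^2.)

H_0 ≅ Z,  H_1 = 0,  H_2 ≅ Z.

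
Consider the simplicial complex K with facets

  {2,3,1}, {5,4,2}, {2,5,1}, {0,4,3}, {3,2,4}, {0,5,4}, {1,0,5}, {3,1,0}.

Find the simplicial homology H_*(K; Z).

We work with the vertex ordering 0 < 1 < 2 < 3 < 4 < 5. The simplices of K, each written with vertices in increasing order, are:

  0-simplices (6): [0], [1], [2], [3], [4], [5]
  1-simplices (12): [0,1], [0,3], [0,4], [0,5], [1,2], [1,3], [1,5], [2,3], [2,4], [2,5], [3,4], [4,5]
  2-simplices (8): [0,1,3], [0,1,5], [0,3,4], [0,4,5], [1,2,3], [1,2,5], [2,3,4], [2,4,5]

Hence C_0 ≅ Z^6, C_1 ≅ Z^12, C_2 ≅ Z^8.

Boundary ∂_1: C_1 → C_0 maps an edge to its endpoints' difference, ∂[p,q] = q − p. For instance
  ∂[2,4] = [4] − [2].
This gives a 6×12 integer matrix of rank 5; reducing to Smith normal form yields diagonal entries (1,1,1,1,1).

∂_2: C_2 → C_1 acts by ∂[p,q,r] = [q,r] − [p,r] + [p,q]. For instance
  ∂[0,1,3] = [1,3] − [0,3] + [0,1],
  ∂[0,4,5] = [4,5] − [0,5] + [0,4].
The 12×8 boundary matrix has rank 7 and Smith normal form diag(1,1,1,1,1,1,1).

Now H_k = ker ∂_k / im ∂_{k+1}, so:

  H_0: rank C_0 − rank ∂_1 = 6 − 5 = 1, and the invariant factors of ∂_1 are all 1, so H_0 ≅ Z.
  H_1: rank ker ∂_1 − rank ∂_2 = (12 − 5) − 7 = 0, and the invariant factors of ∂_2 are all 1, so H_1 ≅ 0.
  H_2: rank ker ∂_2 − rank ∂_3 = (8 − 7) − 0 = 1, and there is no ∂_3, so H_2 ≅ Z.

As a check, the Euler characteristic is 6 − 12 + 8 = 2, which agrees with 1 − 0 + 1 = 2.

H_0 = Z,  H_1 = 0,  H_2 = Z.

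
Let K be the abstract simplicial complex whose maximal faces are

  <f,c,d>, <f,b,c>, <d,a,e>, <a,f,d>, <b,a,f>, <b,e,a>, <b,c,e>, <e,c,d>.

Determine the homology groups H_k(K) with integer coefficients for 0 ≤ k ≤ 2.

H_0 ≅ Z,  H_1 = 0,  H_2 ≅ Z.

Fix the vertex order a < b < c < d < e < f and write every simplex with vertices in increasing order. Then dim K = 2 and the simplices of K are:

  0-simplices (6): a, b, c, d, e, f
  1-simplices (12): ab, ad, ae, af, bc, be, bf, cd, ce, cf, de, df
  2-simplices (8): abe, abf, ade, adf, bce, bcf, cde, cdf

giving chain groups C_0 ≅ Z^6, C_1 ≅ Z^12, C_2 ≅ Z^8.

The boundary map ∂_1: C_1 → C_0 maps an edge to its endpoints' difference, ∂[p,q] = q − p. For instance
  ∂de = e − d.
As a 6×12 matrix over Z this has rank 5, with invariant factors (1,1,1,1,1).

Boundary ∂_2: C_2 → C_1 sends each 2-simplex [p,q,r] to [q,r] − [p,r] + [p,q]. For instance
  ∂bcf = cf − bf + bc,
  ∂abf = bf − af + ab.
As a 12×8 matrix over Z this has rank 7, with invariant factors (1,1,1,1,1,1,1).

Reading off H_k = ker ∂_k / im ∂_{k+1}:

  H_0: rank C_0 − rank ∂_1 = 6 − 5 = 1, and the invariant factors of ∂_1 are all 1, so H_0 ≅ Z.
  H_1: rank ker ∂_1 − rank ∂_2 = (12 − 5) − 7 = 0, and the invariant factors of ∂_2 are all 1, so H_1 ≅ 0.
  H_2: rank ker ∂_2 − rank ∂_3 = (8 − 7) − 0 = 1, and there is no ∂_3, so H_2 ≅ Z.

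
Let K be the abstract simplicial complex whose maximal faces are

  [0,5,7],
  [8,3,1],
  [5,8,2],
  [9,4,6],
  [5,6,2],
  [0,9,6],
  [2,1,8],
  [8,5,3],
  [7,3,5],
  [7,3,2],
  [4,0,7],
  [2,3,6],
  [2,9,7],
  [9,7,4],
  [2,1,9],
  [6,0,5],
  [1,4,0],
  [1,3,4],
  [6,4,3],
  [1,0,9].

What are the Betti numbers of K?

We work with the vertex ordering 0 < 1 < 2 < 3 < 4 < 5 < 6 < 7 < 8 < 9. The simplices of K, each written with vertices in increasing order, are:

  0-simplices (10): [0], [1], [2], [3], [4], [5], [6], [7], [8], [9]
  1-simplices (30): (30 of them)
  2-simplices (20): (20 of them)

giving chain groups C_0 ≅ Z^10, C_1 ≅ Z^30, C_2 ≅ Z^20.

Boundary ∂_1: C_1 → C_0 maps an edge to its endpoints' difference, ∂[p,q] = q − p.
This gives a 10×30 integer matrix of rank 9; reducing to Smith normal form yields diagonal entries (1,1,1,1,1,1,1,1,1).

Boundary ∂_2: C_2 → C_1 maps a triangle to the signed sum of its edges. For instance
  ∂[2,3,6] = [3,6] − [2,6] + [2,3],
  ∂[0,5,7] = [5,7] − [0,7] + [0,5].
The 30×20 boundary matrix has rank 20 and Smith normal form diag(1,1,1,1,1,1,1,1,1,1,1,1,1,1,1,1,1,1,1,2).

Reading off H_k = ker ∂_k / im ∂_{k+1}:

  H_0: rank C_0 − rank ∂_1 = 10 − 9 = 1, and the invariant factors of ∂_1 are all 1, so H_0 = Z.
  H_1: rank ker ∂_1 − rank ∂_2 = (30 − 9) − 20 = 1, and ∂_2 has invariant factor 2 > 1, so H_1 = Z ⊕ Z_2.
  H_2: rank ker ∂_2 − rank ∂_3 = (20 − 20) − 0 = 0, and there is no ∂_3, so H_2 = 0.

Hence the Betti numbers are b_0 = 1, b_1 = 1, b_2 = 0.

b_0 = 1, b_1 = 1, b_2 = 0.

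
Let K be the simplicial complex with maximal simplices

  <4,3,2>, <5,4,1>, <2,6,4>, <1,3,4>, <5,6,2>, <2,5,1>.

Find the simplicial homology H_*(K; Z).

We work with the vertex ordering 1 < 2 < 3 < 4 < 5 < 6. The simplices of K, each written with vertices in increasing order, are:

  0-simplices (6): [1], [2], [3], [4], [5], [6]
  1-simplices (12): [1,2], [1,3], [1,4], [1,5], [2,3], [2,4], [2,5], [2,6], [3,4], [4,5], [4,6], [5,6]
  2-simplices (6): [1,2,5], [1,3,4], [1,4,5], [2,3,4], [2,4,6], [2,5,6]

giving chain groups C_0 ≅ Z^6, C_1 ≅ Z^12, C_2 ≅ Z^6.

The boundary map ∂_1: C_1 → C_0 maps an edge to its endpoints' difference, ∂[p,q] = q − p. For instance
  ∂[2,3] = [3] − [2].
This gives a 6×12 integer matrix of rank 5; reducing to Smith normal form yields diagonal entries (1,1,1,1,1).

Boundary ∂_2: C_2 → C_1 acts by ∂[p,q,r] = [q,r] − [p,r] + [p,q]. For instance
  ∂[2,5,6] = [5,6] − [2,6] + [2,5],
  ∂[1,3,4] = [3,4] − [1,4] + [1,3].
This gives a 12×6 integer matrix of rank 6; reducing to Smith normal form yields diagonal entries (1,1,1,1,1,1).

Computing H_k = (kernel of ∂_k) / (image of ∂_{k+1}):

  H_0: rank C_0 − rank ∂_1 = 6 − 5 = 1, and the invariant factors of ∂_1 are all 1, so H_0 ≅ Z.
  H_1: rank ker ∂_1 − rank ∂_2 = (12 − 5) − 6 = 1, and the invariant factors of ∂_2 are all 1, so H_1 ≅ Z.
  H_2: rank ker ∂_2 − rank ∂_3 = (6 − 6) − 0 = 0, and there is no ∂_3, so H_2 ≅ 0.

H_0 ≅ Z,  H_1 ≅ Z,  H_2 = 0.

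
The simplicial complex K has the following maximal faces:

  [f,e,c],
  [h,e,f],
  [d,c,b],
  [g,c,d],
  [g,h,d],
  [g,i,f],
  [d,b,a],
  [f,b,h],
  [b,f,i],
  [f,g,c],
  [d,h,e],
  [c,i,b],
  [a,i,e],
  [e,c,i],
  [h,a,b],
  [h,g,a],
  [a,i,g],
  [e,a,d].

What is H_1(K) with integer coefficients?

Take the total order a < b < c < d < e < f < g < h < i on the vertex set. Then K (dimension 2) consists of the simplices:

  0-simplices (9): a, b, c, d, e, f, g, h, i
  1-simplices (27): ab, ad, ae, ag, ah, ai, bc, bd, bf, bh, bi, cd, ce, cf, cg, ci, de, dg, dh, ef, eh, ei, fg, fh, fi, gh, gi
  2-simplices (18): abd, abh, ade, aei, agh, agi, bcd, bci, bfh, bfi, cdg, cef, cei, cfg, deh, dgh, efh, fgi

so the chain groups are C_0 ≅ Z^9, C_1 ≅ Z^27, C_2 ≅ Z^18.

The boundary map ∂_1: C_1 → C_0 sends each edge [p,q] (with p < q) to q − p. For instance
  ∂bh = h − b.
The 9×27 boundary matrix has rank 8 and Smith normal form diag(1,1,1,1,1,1,1,1).

The boundary map ∂_2: C_2 → C_1 maps a triangle to the signed sum of its edges. For instance
  ∂abd = bd − ad + ab,
  ∂fgi = gi − fi + fg.
This gives a 27×18 integer matrix of rank 18; reducing to Smith normal form yields diagonal entries (1,1,1,1,1,1,1,1,1,1,1,1,1,1,1,1,1,2).

Reading off H_k = ker ∂_k / im ∂_{k+1}:

  H_1: rank ker ∂_1 − rank ∂_2 = (27 − 8) − 18 = 1, and ∂_2 has invariant factor 2 > 1, so H_1 ≅ Z ⊕ Z/2Z.

(K is a triangulation of the Klein bottle.)

H_1 ≅ Z ⊕ Z/2Z.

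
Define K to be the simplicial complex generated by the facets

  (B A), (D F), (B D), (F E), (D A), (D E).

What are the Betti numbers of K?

b_0 = 1, b_1 = 2.

Order the vertices as A < B < D < E < F. Listing each simplex with vertices in this order, K has dimension 1 with simplices:

  0-simplices (5): A, B, D, E, F
  1-simplices (6): AB, AD, BD, DE, DF, EF

Hence C_0 ≅ Z^5, C_1 ≅ Z^6.

The boundary map ∂_1: C_1 → C_0 maps an edge to its endpoints' difference, ∂[p,q] = q − p. For instance
  ∂EF = F − E.
As a 5×6 matrix over Z this has rank 4, with invariant factors (1,1,1,1).

From H_k ≅ ker(∂_k) / im(∂_{k+1}) we obtain:

  H_0: rank C_0 − rank ∂_1 = 5 − 4 = 1, and the invariant factors of ∂_1 are all 1, so H_0 = Z.
  H_1: rank ker ∂_1 − rank ∂_2 = (6 − 4) − 0 = 2, and there is no ∂_2, so H_1 = Z^2.

Hence the Betti numbers are b_0 = 1, b_1 = 2.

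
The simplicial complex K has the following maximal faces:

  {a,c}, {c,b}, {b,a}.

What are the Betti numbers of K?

Fix the vertex order a < b < c and write every simplex with vertices in increasing order. Then dim K = 1 and the simplices of K are:

  0-simplices (3): a, b, c
  1-simplices (3): ab, ac, bc

Hence C_0 ≅ Z^3, C_1 ≅ Z^3.

∂_1: C_1 → C_0 maps an edge to its endpoints' difference, ∂[p,q] = q − p.
The resulting 3×3 matrix has rank 2, and its Smith normal form has invariant factors (1,1).

From H_k ≅ ker(∂_k) / im(∂_{k+1}) we obtain:

  H_0: rank C_0 − rank ∂_1 = 3 − 2 = 1, and the invariant factors of ∂_1 are all 1, so H_0 ≅ Z.
  H_1: rank ker ∂_1 − rank ∂_2 = (3 − 2) − 0 = 1, and there is no ∂_2, so H_1 ≅ Z.

Hence the Betti numbers are b_0 = 1, b_1 = 1.

b_0 = 1, b_1 = 1.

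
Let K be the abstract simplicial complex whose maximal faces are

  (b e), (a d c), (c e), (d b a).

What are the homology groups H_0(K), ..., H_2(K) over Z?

H_0 = Z,  H_1 = Z,  H_2 = 0.

Order the vertices as a < b < c < d < e. Listing each simplex with vertices in this order, K has dimension 2 with simplices:

  0-simplices (5): a, b, c, d, e
  1-simplices (7): ab, ac, ad, bd, be, cd, ce
  2-simplices (2): abd, acd

giving chain groups C_0 ≅ Z^5, C_1 ≅ Z^7, C_2 ≅ Z^2.

The boundary map ∂_1: C_1 → C_0 sends each edge [p,q] (with p < q) to q − p. For instance
  ∂ce = e − c.
This gives a 5×7 integer matrix of rank 4; reducing to Smith normal form yields diagonal entries (1,1,1,1).

∂_2: C_2 → C_1 acts by ∂[p,q,r] = [q,r] − [p,r] + [p,q]. For instance
  ∂abd = bd − ad + ab,
  ∂acd = cd − ad + ac.
This gives a 7×2 integer matrix of rank 2; reducing to Smith normal form yields diagonal entries (1,1).

Computing H_k = (kernel of ∂_k) / (image of ∂_{k+1}):

  H_0: rank C_0 − rank ∂_1 = 5 − 4 = 1, and the invariant factors of ∂_1 are all 1, so H_0 ≅ Z.
  H_1: rank ker ∂_1 − rank ∂_2 = (7 − 4) − 2 = 1, and the invariant factors of ∂_2 are all 1, so H_1 ≅ Z.
  H_2: rank ker ∂_2 − rank ∂_3 = (2 − 2) − 0 = 0, and there is no ∂_3, so H_2 ≅ 0.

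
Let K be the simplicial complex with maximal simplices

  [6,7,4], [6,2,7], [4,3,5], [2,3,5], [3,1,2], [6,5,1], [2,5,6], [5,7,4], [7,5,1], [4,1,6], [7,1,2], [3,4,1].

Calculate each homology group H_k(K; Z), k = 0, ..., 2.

Take the total order 1 < 2 < 3 < 4 < 5 < 6 < 7 on the vertex set. Then K (dimension 2) consists of the simplices:

  0-simplices (7): [1], [2], [3], [4], [5], [6], [7]
  1-simplices (18): [1,2], [1,3], [1,4], [1,5], [1,6], [1,7], [2,3], [2,5], [2,6], [2,7], [3,4], [3,5], [4,5], [4,6], [4,7], [5,6], [5,7], [6,7]
  2-simplices (12): [1,2,3], [1,2,7], [1,3,4], [1,4,6], [1,5,6], [1,5,7], [2,3,5], [2,5,6], [2,6,7], [3,4,5], [4,5,7], [4,6,7]

so the chain groups are C_0 ≅ Z^7, C_1 ≅ Z^18, C_2 ≅ Z^12.

Boundary ∂_1: C_1 → C_0 sends each edge [p,q] (with p < q) to q − p. For instance
  ∂[2,3] = [3] − [2].
As a 7×18 matrix over Z this has rank 6, with invariant factors (1,1,1,1,1,1).

∂_2: C_2 → C_1 maps a triangle to the signed sum of its edges. For instance
  ∂[1,2,3] = [2,3] − [1,3] + [1,2],
  ∂[1,3,4] = [3,4] − [1,4] + [1,3].
The 18×12 boundary matrix has rank 12 and Smith normal form diag(1,1,1,1,1,1,1,1,1,1,1,2).

Computing H_k = (kernel of ∂_k) / (image of ∂_{k+1}):

  H_0: rank C_0 − rank ∂_1 = 7 − 6 = 1, and the invariant factors of ∂_1 are all 1, so H_0 = Z.
  H_1: rank ker ∂_1 − rank ∂_2 = (18 − 6) − 12 = 0, and ∂_2 has invariant factor 2 > 1, so H_1 = Z/2.
  H_2: rank ker ∂_2 − rank ∂_3 = (12 − 12) − 0 = 0, and there is no ∂_3, so H_2 = 0.

As a check, the Euler characteristic is 7 − 18 + 12 = 1, which agrees with 1 − 0 + 0 = 1.

H_0 ≅ Z,  H_1 ≅ Z/2,  H_2 = 0.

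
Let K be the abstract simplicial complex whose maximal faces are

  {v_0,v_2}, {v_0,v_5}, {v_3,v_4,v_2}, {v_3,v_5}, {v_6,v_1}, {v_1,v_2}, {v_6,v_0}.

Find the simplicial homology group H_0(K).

Fix the vertex order v_0 < v_1 < v_2 < v_3 < v_4 < v_5 < v_6 and write every simplex with vertices in increasing order. Then dim K = 2 and the simplices of K are:

  0-simplices (7): [v_0], [v_1], [v_2], [v_3], [v_4], [v_5], [v_6]
  1-simplices (9): [v_0,v_2], [v_0,v_5], [v_0,v_6], [v_1,v_2], [v_1,v_6], [v_2,v_3], [v_2,v_4], [v_3,v_4], [v_3,v_5]
  2-simplices (1): [v_2,v_3,v_4]

Hence C_0 ≅ Z^7, C_1 ≅ Z^9, C_2 ≅ Z^1.

The boundary map ∂_1: C_1 → C_0 is given by ∂[p,q] = [q] − [p].
As a 7×9 matrix over Z this has rank 6, with invariant factors (1,1,1,1,1,1).

Boundary ∂_2: C_2 → C_1 acts by ∂[p,q,r] = [q,r] − [p,r] + [p,q]. For instance
  ∂[v_2,v_3,v_4] = [v_3,v_4] − [v_2,v_4] + [v_2,v_3].
The 9×1 boundary matrix has rank 1 and Smith normal form diag(1).

Computing H_k = (kernel of ∂_k) / (image of ∂_{k+1}):

  H_0: rank C_0 − rank ∂_1 = 7 − 6 = 1, and the invariant factors of ∂_1 are all 1, so H_0 ≅ Z.

H_0 ≅ Z.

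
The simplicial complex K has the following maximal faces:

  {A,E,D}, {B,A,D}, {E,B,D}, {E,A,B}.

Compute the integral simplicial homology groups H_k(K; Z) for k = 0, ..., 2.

Take the total order A < B < D < E on the vertex set. Then K (dimension 2) consists of the simplices:

  0-simplices (4): A, B, D, E
  1-simplices (6): AB, AD, AE, BD, BE, DE
  2-simplices (4): ABD, ABE, ADE, BDE

so the chain groups are C_0 ≅ Z^4, C_1 ≅ Z^6, C_2 ≅ Z^4.

Boundary ∂_1: C_1 → C_0 sends each edge [p,q] (with p < q) to q − p. For instance
  ∂AE = E − A.
The 4×6 boundary matrix has rank 3 and Smith normal form diag(1,1,1).

∂_2: C_2 → C_1 maps a triangle to the signed sum of its edges. For instance
  ∂ADE = DE − AE + AD,
  ∂BDE = DE − BE + BD.
This gives a 6×4 integer matrix of rank 3; reducing to Smith normal form yields diagonal entries (1,1,1).

Computing H_k = (kernel of ∂_k) / (image of ∂_{k+1}):

  H_0: rank C_0 − rank ∂_1 = 4 − 3 = 1, and the invariant factors of ∂_1 are all 1, so H_0 ≅ Z.
  H_1: rank ker ∂_1 − rank ∂_2 = (6 − 3) − 3 = 0, and the invariant factors of ∂_2 are all 1, so H_1 ≅ 0.
  H_2: rank ker ∂_2 − rank ∂_3 = (4 − 3) − 0 = 1, and there is no ∂_3, so H_2 ≅ Z.

As a check, the Euler characteristic is 4 − 6 + 4 = 2, which agrees with 1 − 0 + 1 = 2.

H_0 = Z,  H_1 = 0,  H_2 = Z.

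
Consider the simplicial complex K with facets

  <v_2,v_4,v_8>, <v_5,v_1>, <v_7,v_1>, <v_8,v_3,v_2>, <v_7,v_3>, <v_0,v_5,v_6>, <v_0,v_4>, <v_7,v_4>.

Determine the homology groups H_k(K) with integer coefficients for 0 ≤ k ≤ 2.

We work with the vertex ordering v_0 < v_1 < v_2 < v_3 < v_4 < v_5 < v_6 < v_7 < v_8. The simplices of K, each written with vertices in increasing order, are:

  0-simplices (9): [v_0], [v_1], [v_2], [v_3], [v_4], [v_5], [v_6], [v_7], [v_8]
  1-simplices (13): [v_0,v_4], [v_0,v_5], [v_0,v_6], [v_1,v_5], [v_1,v_7], [v_2,v_3], [v_2,v_4], [v_2,v_8], [v_3,v_7], [v_3,v_8], [v_4,v_7], [v_4,v_8], [v_5,v_6]
  2-simplices (3): [v_0,v_5,v_6], [v_2,v_3,v_8], [v_2,v_4,v_8]

so the chain groups are C_0 ≅ Z^9, C_1 ≅ Z^13, C_2 ≅ Z^3.

The boundary map ∂_1: C_1 → C_0 maps an edge to its endpoints' difference, ∂[p,q] = q − p. For instance
  ∂[v_4,v_8] = [v_8] − [v_4].
This gives a 9×13 integer matrix of rank 8; reducing to Smith normal form yields diagonal entries (1,1,1,1,1,1,1,1).

∂_2: C_2 → C_1 acts by ∂[p,q,r] = [q,r] − [p,r] + [p,q]. For instance
  ∂[v_0,v_5,v_6] = [v_5,v_6] − [v_0,v_6] + [v_0,v_5],
  ∂[v_2,v_3,v_8] = [v_3,v_8] − [v_2,v_8] + [v_2,v_3].
This gives a 13×3 integer matrix of rank 3; reducing to Smith normal form yields diagonal entries (1,1,1).

Now H_k = ker ∂_k / im ∂_{k+1}, so:

  H_0: rank C_0 − rank ∂_1 = 9 − 8 = 1, and the invariant factors of ∂_1 are all 1, so H_0 ≅ Z.
  H_1: rank ker ∂_1 − rank ∂_2 = (13 − 8) − 3 = 2, and the invariant factors of ∂_2 are all 1, so H_1 ≅ Z^2.
  H_2: rank ker ∂_2 − rank ∂_3 = (3 − 3) − 0 = 0, and there is no ∂_3, so H_2 ≅ 0.

As a check, the Euler characteristic is 9 − 13 + 3 = -1, which agrees with 1 − 2 + 0 = -1.

H_0 = Z,  H_1 = Z^2,  H_2 = 0.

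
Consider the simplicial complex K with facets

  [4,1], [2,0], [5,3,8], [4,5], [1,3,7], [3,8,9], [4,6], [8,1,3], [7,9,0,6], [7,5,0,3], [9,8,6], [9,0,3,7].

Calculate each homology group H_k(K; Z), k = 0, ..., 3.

Fix the vertex order 0 < 1 < 2 < 3 < 4 < 5 < 6 < 7 < 8 < 9 and write every simplex with vertices in increasing order. Then dim K = 3 and the simplices of K are:

  0-simplices (10): [0], [1], [2], [3], [4], [5], [6], [7], [8], [9]
  1-simplices (23): [0,2], [0,3], [0,5], [0,6], [0,7], [0,9], [1,3], [1,4], [1,7], [1,8], [3,5], [3,7], [3,8], [3,9], [4,5], [4,6], [5,7], [5,8], [6,7], [6,8], [6,9], [7,9], [8,9]
  2-simplices (15): [0,3,5], [0,3,7], [0,3,9], [0,5,7], [0,6,7], [0,6,9], [0,7,9], [1,3,7], [1,3,8], [3,5,7], [3,5,8], [3,7,9], [3,8,9], [6,7,9], [6,8,9]
  3-simplices (3): [0,3,5,7], [0,3,7,9], [0,6,7,9]

so the chain groups are C_0 ≅ Z^10, C_1 ≅ Z^23, C_2 ≅ Z^15, C_3 ≅ Z^3.

The boundary map ∂_1: C_1 → C_0 sends each edge [p,q] (with p < q) to q − p. For instance
  ∂[1,3] = [3] − [1].
As a 10×23 matrix over Z this has rank 9, with invariant factors (1,1,1,1,1,1,1,1,1).

Boundary ∂_2: C_2 → C_1 sends each 2-simplex [p,q,r] to [q,r] − [p,r] + [p,q]. For instance
  ∂[0,6,9] = [6,9] − [0,9] + [0,6],
  ∂[1,3,7] = [3,7] − [1,7] + [1,3].
The resulting 23×15 matrix has rank 12, and its Smith normal form has invariant factors (1,1,1,1,1,1,1,1,1,1,1,1).

The boundary map ∂_3: C_3 → C_2 sends each 3-simplex σ to the alternating sum Σ_i (−1)^i (σ with its i-th vertex removed). For instance
  ∂[0,3,5,7] = [3,5,7] − [0,5,7] + [0,3,7] − [0,3,5],
  ∂[0,6,7,9] = [6,7,9] − [0,7,9] + [0,6,9] − [0,6,7].
The 15×3 boundary matrix has rank 3 and Smith normal form diag(1,1,1).

Reading off H_k = ker ∂_k / im ∂_{k+1}:

  H_0: rank C_0 − rank ∂_1 = 10 − 9 = 1, and the invariant factors of ∂_1 are all 1, so H_0 ≅ Z.
  H_1: rank ker ∂_1 − rank ∂_2 = (23 − 9) − 12 = 2, and the invariant factors of ∂_2 are all 1, so H_1 ≅ Z^2.
  H_2: rank ker ∂_2 − rank ∂_3 = (15 − 12) − 3 = 0, and the invariant factors of ∂_3 are all 1, so H_2 ≅ 0.
  H_3: rank ker ∂_3 − rank ∂_4 = (3 − 3) − 0 = 0, and there is no ∂_4, so H_3 ≅ 0.

H_0 ≅ Z,  H_1 ≅ Z^2,  H_2 = 0,  H_3 = 0.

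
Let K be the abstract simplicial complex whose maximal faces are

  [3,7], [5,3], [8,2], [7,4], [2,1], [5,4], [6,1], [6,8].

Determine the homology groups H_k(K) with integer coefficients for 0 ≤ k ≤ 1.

H_0 = Z^2,  H_1 = Z^2.

Fix the vertex order 1 < 2 < 3 < 4 < 5 < 6 < 7 < 8 and write every simplex with vertices in increasing order. Then dim K = 1 and the simplices of K are:

  0-simplices (8): [1], [2], [3], [4], [5], [6], [7], [8]
  1-simplices (8): [1,2], [1,6], [2,8], [3,5], [3,7], [4,5], [4,7], [6,8]

so the chain groups are C_0 ≅ Z^8, C_1 ≅ Z^8.

The boundary map ∂_1: C_1 → C_0 sends each edge [p,q] (with p < q) to q − p. For instance
  ∂[4,5] = [5] − [4].
As a 8×8 matrix over Z this has rank 6, with invariant factors (1,1,1,1,1,1).

Now H_k = ker ∂_k / im ∂_{k+1}, so:

  H_0: rank C_0 − rank ∂_1 = 8 − 6 = 2, and the invariant factors of ∂_1 are all 1, so H_0 = Z^2.
  H_1: rank ker ∂_1 − rank ∂_2 = (8 − 6) − 0 = 2, and there is no ∂_2, so H_1 = Z^2.

As a check, the Euler characteristic is 8 − 8 = 0, which agrees with 2 − 2 = 0.
(K is a triangulation of the disjoint union of the circle S^1 and the circle S^1.)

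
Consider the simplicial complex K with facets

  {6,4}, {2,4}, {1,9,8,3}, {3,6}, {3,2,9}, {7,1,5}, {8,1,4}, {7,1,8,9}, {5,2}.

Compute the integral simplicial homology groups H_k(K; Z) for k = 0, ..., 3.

H_0 ≅ Z,  H_1 ≅ Z^3,  H_2 = 0,  H_3 = 0.

Take the total order 1 < 2 < 3 < 4 < 5 < 6 < 7 < 8 < 9 on the vertex set. Then K (dimension 3) consists of the simplices:

  0-simplices (9): [1], [2], [3], [4], [5], [6], [7], [8], [9]
  1-simplices (19): [1,3], [1,4], [1,5], [1,7], [1,8], [1,9], [2,3], [2,4], [2,5], [2,9], [3,6], [3,8], [3,9], [4,6], [4,8], [5,7], [7,8], [7,9], [8,9]
  2-simplices (10): [1,3,8], [1,3,9], [1,4,8], [1,5,7], [1,7,8], [1,7,9], [1,8,9], [2,3,9], [3,8,9], [7,8,9]
  3-simplices (2): [1,3,8,9], [1,7,8,9]

Hence C_0 ≅ Z^9, C_1 ≅ Z^19, C_2 ≅ Z^10, C_3 ≅ Z^2.

∂_1: C_1 → C_0 sends each edge [p,q] (with p < q) to q − p. For instance
  ∂[2,4] = [4] − [2].
As a 9×19 matrix over Z this has rank 8, with invariant factors (1,1,1,1,1,1,1,1).

The boundary map ∂_2: C_2 → C_1 acts by ∂[p,q,r] = [q,r] − [p,r] + [p,q]. For instance
  ∂[1,7,9] = [7,9] − [1,9] + [1,7],
  ∂[7,8,9] = [8,9] − [7,9] + [7,8].
As a 19×10 matrix over Z this has rank 8, with invariant factors (1,1,1,1,1,1,1,1).

The boundary map ∂_3: C_3 → C_2 sends each 3-simplex σ to the alternating sum Σ_i (−1)^i (σ with its i-th vertex removed). For instance
  ∂[1,3,8,9] = [3,8,9] − [1,8,9] + [1,3,9] − [1,3,8],
  ∂[1,7,8,9] = [7,8,9] − [1,8,9] + [1,7,9] − [1,7,8].
The 10×2 boundary matrix has rank 2 and Smith normal form diag(1,1).

Now H_k = ker ∂_k / im ∂_{k+1}, so:

  H_0: rank C_0 − rank ∂_1 = 9 − 8 = 1, and the invariant factors of ∂_1 are all 1, so H_0 ≅ Z.
  H_1: rank ker ∂_1 − rank ∂_2 = (19 − 8) − 8 = 3, and the invariant factors of ∂_2 are all 1, so H_1 ≅ Z^3.
  H_2: rank ker ∂_2 − rank ∂_3 = (10 − 8) − 2 = 0, and the invariant factors of ∂_3 are all 1, so H_2 ≅ 0.
  H_3: rank ker ∂_3 − rank ∂_4 = (2 − 2) − 0 = 0, and there is no ∂_4, so H_3 ≅ 0.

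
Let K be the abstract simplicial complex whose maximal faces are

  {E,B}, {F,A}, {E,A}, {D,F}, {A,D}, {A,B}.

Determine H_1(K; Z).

H_1 ≅ Z^2.

Take the total order A < B < D < E < F on the vertex set. Then K (dimension 1) consists of the simplices:

  0-simplices (5): A, B, D, E, F
  1-simplices (6): AB, AD, AE, AF, BE, DF

giving chain groups C_0 ≅ Z^5, C_1 ≅ Z^6.

∂_1: C_1 → C_0 maps an edge to its endpoints' difference, ∂[p,q] = q − p. For instance
  ∂AD = D − A.
As a 5×6 matrix over Z this has rank 4, with invariant factors (1,1,1,1).

Reading off H_k = ker ∂_k / im ∂_{k+1}:

  H_1: rank ker ∂_1 − rank ∂_2 = (6 − 4) − 0 = 2, and there is no ∂_2, so H_1 = Z^2.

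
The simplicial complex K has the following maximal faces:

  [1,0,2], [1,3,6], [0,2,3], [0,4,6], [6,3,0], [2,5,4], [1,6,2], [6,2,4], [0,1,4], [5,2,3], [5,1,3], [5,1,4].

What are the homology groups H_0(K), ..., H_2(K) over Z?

Take the total order 0 < 1 < 2 < 3 < 4 < 5 < 6 on the vertex set. Then K (dimension 2) consists of the simplices:

  0-simplices (7): [0], [1], [2], [3], [4], [5], [6]
  1-simplices (18): [0,1], [0,2], [0,3], [0,4], [0,6], [1,2], [1,3], [1,4], [1,5], [1,6], [2,3], [2,4], [2,5], [2,6], [3,5], [3,6], [4,5], [4,6]
  2-simplices (12): [0,1,2], [0,1,4], [0,2,3], [0,3,6], [0,4,6], [1,2,6], [1,3,5], [1,3,6], [1,4,5], [2,3,5], [2,4,5], [2,4,6]

so the chain groups are C_0 ≅ Z^7, C_1 ≅ Z^18, C_2 ≅ Z^12.

The boundary map ∂_1: C_1 → C_0 sends each edge [p,q] (with p < q) to q − p. For instance
  ∂[4,6] = [6] − [4].
The resulting 7×18 matrix has rank 6, and its Smith normal form has invariant factors (1,1,1,1,1,1).

∂_2: C_2 → C_1 maps a triangle to the signed sum of its edges. For instance
  ∂[1,2,6] = [2,6] − [1,6] + [1,2],
  ∂[1,3,6] = [3,6] − [1,6] + [1,3].
This gives a 18×12 integer matrix of rank 12; reducing to Smith normal form yields diagonal entries (1,1,1,1,1,1,1,1,1,1,1,2).

From H_k ≅ ker(∂_k) / im(∂_{k+1}) we obtain:

  H_0: rank C_0 − rank ∂_1 = 7 − 6 = 1, and the invariant factors of ∂_1 are all 1, so H_0 = Z.
  H_1: rank ker ∂_1 − rank ∂_2 = (18 − 6) − 12 = 0, and ∂_2 has invariant factor 2 > 1, so H_1 = Z/2Z.
  H_2: rank ker ∂_2 − rank ∂_3 = (12 − 12) − 0 = 0, and there is no ∂_3, so H_2 = 0.

As a check, the Euler characteristic is 7 − 18 + 12 = 1, which agrees with 1 − 0 + 0 = 1.

H_0 = Z,  H_1 = Z/2Z,  H_2 = 0.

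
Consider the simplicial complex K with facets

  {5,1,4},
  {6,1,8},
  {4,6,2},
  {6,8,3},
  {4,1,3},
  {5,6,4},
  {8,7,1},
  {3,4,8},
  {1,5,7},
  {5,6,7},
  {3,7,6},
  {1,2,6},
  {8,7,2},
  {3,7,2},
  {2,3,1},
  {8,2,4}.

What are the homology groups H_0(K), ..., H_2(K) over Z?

H_0 ≅ Z,  H_1 ≅ Z^2,  H_2 ≅ Z.

Fix the vertex order 1 < 2 < 3 < 4 < 5 < 6 < 7 < 8 and write every simplex with vertices in increasing order. Then dim K = 2 and the simplices of K are:

  0-simplices (8): [1], [2], [3], [4], [5], [6], [7], [8]
  1-simplices (24): (24 of them)
  2-simplices (16): [1,2,3], [1,2,6], [1,3,4], [1,4,5], [1,5,7], [1,6,8], [1,7,8], [2,3,7], [2,4,6], [2,4,8], [2,7,8], [3,4,8], [3,6,7], [3,6,8], [4,5,6], [5,6,7]

giving chain groups C_0 ≅ Z^8, C_1 ≅ Z^24, C_2 ≅ Z^16.

Boundary ∂_1: C_1 → C_0 maps an edge to its endpoints' difference, ∂[p,q] = q − p.
As a 8×24 matrix over Z this has rank 7, with invariant factors (1,1,1,1,1,1,1).

∂_2: C_2 → C_1 maps a triangle to the signed sum of its edges. For instance
  ∂[3,6,7] = [6,7] − [3,7] + [3,6],
  ∂[1,4,5] = [4,5] − [1,5] + [1,4].
This gives a 24×16 integer matrix of rank 15; reducing to Smith normal form yields diagonal entries (1,1,1,1,1,1,1,1,1,1,1,1,1,1,1).

Now H_k = ker ∂_k / im ∂_{k+1}, so:

  H_0: rank C_0 − rank ∂_1 = 8 − 7 = 1, and the invariant factors of ∂_1 are all 1, so H_0 = Z.
  H_1: rank ker ∂_1 − rank ∂_2 = (24 − 7) − 15 = 2, and the invariant factors of ∂_2 are all 1, so H_1 = Z^2.
  H_2: rank ker ∂_2 − rank ∂_3 = (16 − 15) − 0 = 1, and there is no ∂_3, so H_2 = Z.

As a check, the Euler characteristic is 8 − 24 + 16 = 0, which agrees with 1 − 2 + 1 = 0.
(K is a triangulation of the torus T^2.)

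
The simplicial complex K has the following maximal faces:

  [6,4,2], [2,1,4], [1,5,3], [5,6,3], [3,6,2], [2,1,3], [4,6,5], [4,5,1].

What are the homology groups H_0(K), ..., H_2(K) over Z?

Take the total order 1 < 2 < 3 < 4 < 5 < 6 on the vertex set. Then K (dimension 2) consists of the simplices:

  0-simplices (6): [1], [2], [3], [4], [5], [6]
  1-simplices (12): [1,2], [1,3], [1,4], [1,5], [2,3], [2,4], [2,6], [3,5], [3,6], [4,5], [4,6], [5,6]
  2-simplices (8): [1,2,3], [1,2,4], [1,3,5], [1,4,5], [2,3,6], [2,4,6], [3,5,6], [4,5,6]

giving chain groups C_0 ≅ Z^6, C_1 ≅ Z^12, C_2 ≅ Z^8.

The boundary map ∂_1: C_1 → C_0 sends each edge [p,q] (with p < q) to q − p.
The 6×12 boundary matrix has rank 5 and Smith normal form diag(1,1,1,1,1).

∂_2: C_2 → C_1 acts by ∂[p,q,r] = [q,r] − [p,r] + [p,q]. For instance
  ∂[4,5,6] = [5,6] − [4,6] + [4,5],
  ∂[1,2,4] = [2,4] − [1,4] + [1,2].
As a 12×8 matrix over Z this has rank 7, with invariant factors (1,1,1,1,1,1,1).

Computing H_k = (kernel of ∂_k) / (image of ∂_{k+1}):

  H_0: rank C_0 − rank ∂_1 = 6 − 5 = 1, and the invariant factors of ∂_1 are all 1, so H_0 ≅ Z.
  H_1: rank ker ∂_1 − rank ∂_2 = (12 − 5) − 7 = 0, and the invariant factors of ∂_2 are all 1, so H_1 ≅ 0.
  H_2: rank ker ∂_2 − rank ∂_3 = (8 − 7) − 0 = 1, and there is no ∂_3, so H_2 ≅ Z.

H_0 ≅ Z,  H_1 = 0,  H_2 ≅ Z.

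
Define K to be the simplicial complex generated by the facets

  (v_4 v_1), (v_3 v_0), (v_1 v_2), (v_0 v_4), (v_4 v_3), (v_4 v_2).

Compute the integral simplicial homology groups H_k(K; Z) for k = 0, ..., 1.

H_0 ≅ Z,  H_1 ≅ Z^2.

We work with the vertex ordering v_0 < v_1 < v_2 < v_3 < v_4. The simplices of K, each written with vertices in increasing order, are:

  0-simplices (5): [v_0], [v_1], [v_2], [v_3], [v_4]
  1-simplices (6): [v_0,v_3], [v_0,v_4], [v_1,v_2], [v_1,v_4], [v_2,v_4], [v_3,v_4]

Hence C_0 ≅ Z^5, C_1 ≅ Z^6.

The boundary map ∂_1: C_1 → C_0 sends each edge [p,q] (with p < q) to q − p.
This gives a 5×6 integer matrix of rank 4; reducing to Smith normal form yields diagonal entries (1,1,1,1).

Computing H_k = (kernel of ∂_k) / (image of ∂_{k+1}):

  H_0: rank C_0 − rank ∂_1 = 5 − 4 = 1, and the invariant factors of ∂_1 are all 1, so H_0 = Z.
  H_1: rank ker ∂_1 − rank ∂_2 = (6 − 4) − 0 = 2, and there is no ∂_2, so H_1 = Z^2.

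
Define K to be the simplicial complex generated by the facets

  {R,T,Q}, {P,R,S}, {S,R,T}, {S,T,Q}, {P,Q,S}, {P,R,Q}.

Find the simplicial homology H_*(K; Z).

Order the vertices as P < Q < R < S < T. Listing each simplex with vertices in this order, K has dimension 2 with simplices:

  0-simplices (5): P, Q, R, S, T
  1-simplices (9): PQ, PR, PS, QR, QS, QT, RS, RT, ST
  2-simplices (6): PQR, PQS, PRS, QRT, QST, RST

Hence C_0 ≅ Z^5, C_1 ≅ Z^9, C_2 ≅ Z^6.

Boundary ∂_1: C_1 → C_0 maps an edge to its endpoints' difference, ∂[p,q] = q − p.
As a 5×9 matrix over Z this has rank 4, with invariant factors (1,1,1,1).

∂_2: C_2 → C_1 acts by ∂[p,q,r] = [q,r] − [p,r] + [p,q]. For instance
  ∂PQS = QS − PS + PQ,
  ∂PRS = RS − PS + PR.
The 9×6 boundary matrix has rank 5 and Smith normal form diag(1,1,1,1,1).

Reading off H_k = ker ∂_k / im ∂_{k+1}:

  H_0: rank C_0 − rank ∂_1 = 5 − 4 = 1, and the invariant factors of ∂_1 are all 1, so H_0 = Z.
  H_1: rank ker ∂_1 − rank ∂_2 = (9 − 4) − 5 = 0, and the invariant factors of ∂_2 are all 1, so H_1 = 0.
  H_2: rank ker ∂_2 − rank ∂_3 = (6 − 5) − 0 = 1, and there is no ∂_3, so H_2 = Z.

As a check, the Euler characteristic is 5 − 9 + 6 = 2, which agrees with 1 − 0 + 1 = 2.
(K is a triangulation of the 2-sphere S^2.)

H_0 ≅ Z,  H_1 = 0,  H_2 ≅ Z.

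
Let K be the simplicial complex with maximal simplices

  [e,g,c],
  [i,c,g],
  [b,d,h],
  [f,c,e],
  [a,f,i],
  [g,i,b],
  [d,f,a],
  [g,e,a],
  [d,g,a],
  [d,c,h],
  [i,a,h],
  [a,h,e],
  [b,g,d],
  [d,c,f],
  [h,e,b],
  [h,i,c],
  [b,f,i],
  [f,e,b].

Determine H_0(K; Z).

H_0 ≅ Z.

Take the total order a < b < c < d < e < f < g < h < i on the vertex set. Then K (dimension 2) consists of the simplices:

  0-simplices (9): a, b, c, d, e, f, g, h, i
  1-simplices (27): ad, ae, af, ag, ah, ai, bd, be, bf, bg, bh, bi, cd, ce, cf, cg, ch, ci, df, dg, dh, ef, eg, eh, fi, gi, hi
  2-simplices (18): adf, adg, aeg, aeh, afi, ahi, bdg, bdh, bef, beh, bfi, bgi, cdf, cdh, cef, ceg, cgi, chi

giving chain groups C_0 ≅ Z^9, C_1 ≅ Z^27, C_2 ≅ Z^18.

∂_1: C_1 → C_0 sends each edge [p,q] (with p < q) to q − p. For instance
  ∂dg = g − d.
This gives a 9×27 integer matrix of rank 8; reducing to Smith normal form yields diagonal entries (1,1,1,1,1,1,1,1).

∂_2: C_2 → C_1 acts by ∂[p,q,r] = [q,r] − [p,r] + [p,q]. For instance
  ∂ahi = hi − ai + ah,
  ∂cgi = gi − ci + cg.
The resulting 27×18 matrix has rank 17, and its Smith normal form has invariant factors (1,1,1,1,1,1,1,1,1,1,1,1,1,1,1,1,1).

Reading off H_k = ker ∂_k / im ∂_{k+1}:

  H_0: rank C_0 − rank ∂_1 = 9 − 8 = 1, and the invariant factors of ∂_1 are all 1, so H_0 = Z.

(K is a triangulation of the torus T^2.)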